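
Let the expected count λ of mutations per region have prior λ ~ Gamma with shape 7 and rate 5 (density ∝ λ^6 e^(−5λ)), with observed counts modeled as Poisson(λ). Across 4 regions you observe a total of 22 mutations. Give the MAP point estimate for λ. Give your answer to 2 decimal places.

Σxᵢ = 22, n = 4.
Posterior ∝ λ^6e^(−5λ) · λ^22e^(−4λ) = λ^28e^(−9λ), i.e. Gamma(shape=29, rate=9).
The mode of a Gamma(a, b) with a ≥ 1 (shape–rate) is (a−1)/b = 28/9 ≈ 3.11.

λ̂_MAP = 3.11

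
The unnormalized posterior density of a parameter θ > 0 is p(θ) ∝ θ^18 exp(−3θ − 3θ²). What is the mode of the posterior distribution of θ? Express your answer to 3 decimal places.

θ̂_MAP = 1.500

ℓ'(θ) = 18/θ − 3 − 6θ. Setting this to zero and multiplying by θ: 6θ² + 3θ − 18 = 0.
θ = (−3 + √(3² + 4·6·18)) / (2·6) = (−3 + √441) / 12 = (−3 + 21)/12 = 3/2.
ℓ''(θ) = −18/θ² − 6 < 0, confirming a maximum.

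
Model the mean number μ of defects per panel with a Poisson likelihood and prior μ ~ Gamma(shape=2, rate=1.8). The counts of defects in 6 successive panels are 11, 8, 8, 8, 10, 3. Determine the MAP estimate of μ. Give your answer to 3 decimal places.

Σxᵢ = 11+8+8+8+10+3 = 48, with n = 6.
Posterior ∝ μe^(−1.8μ) · μ^48e^(−6μ) = μ^49e^(−7.8μ), i.e. Gamma(shape=50, rate=7.8).
The mode of a Gamma(a, b) with a ≥ 1 (shape–rate) is (a−1)/b = 49/7.8 ≈ 6.282.

μ̂_MAP = 6.282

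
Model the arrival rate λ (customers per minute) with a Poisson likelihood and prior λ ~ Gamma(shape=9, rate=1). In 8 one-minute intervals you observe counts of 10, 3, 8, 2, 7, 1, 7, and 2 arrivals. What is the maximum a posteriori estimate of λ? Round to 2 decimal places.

λ̂_MAP = 5.33

Σxᵢ = 10+3+8+2+7+1+7+2 = 40, with n = 8.
Posterior ∝ λ^8e^(−1λ) · λ^40e^(−8λ) = λ^48e^(−9λ), i.e. Gamma(shape=49, rate=9).
The mode of a Gamma(a, b) with a ≥ 1 (shape–rate) is (a−1)/b = 48/9 ≈ 5.33.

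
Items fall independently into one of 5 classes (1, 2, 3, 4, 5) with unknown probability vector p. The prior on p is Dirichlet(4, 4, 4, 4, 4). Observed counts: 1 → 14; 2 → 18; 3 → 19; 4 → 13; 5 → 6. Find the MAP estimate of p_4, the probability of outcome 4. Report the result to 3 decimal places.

The posterior is Dirichlet(αᵢ + nᵢ) = Dirichlet(18, 22, 23, 17, 10).
For a Dirichlet(a₁,…,a_K) with all aᵢ > 1, the mode has j-th component (aⱼ − 1)/(Σaᵢ − K).
Here Σaᵢ = 90 and K = 5, so p_4 = (17 − 1)/(90 − 5) = 16/85 ≈ 0.188.

MAP estimate: 0.188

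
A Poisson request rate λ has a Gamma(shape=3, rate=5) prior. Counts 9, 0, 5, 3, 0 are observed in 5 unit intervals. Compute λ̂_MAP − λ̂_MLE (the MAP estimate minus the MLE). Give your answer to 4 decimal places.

Σxᵢ = 17. Posterior is Gamma(20, 10); MAP = (20−1)/10 = 19/10 ≈ 1.90000.
MLE = x̄ = 17/5 ≈ 3.40000.
Difference = 19/10 − 17/5 = -3/2 ≈ -1.5000.

MAP − MLE = -1.5000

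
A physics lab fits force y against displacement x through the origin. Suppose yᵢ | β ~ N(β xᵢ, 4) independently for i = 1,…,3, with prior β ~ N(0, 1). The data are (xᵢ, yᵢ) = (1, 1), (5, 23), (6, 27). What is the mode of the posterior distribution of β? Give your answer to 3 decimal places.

β̂_MAP = 4.212

log p(β | y) = −Σ(yᵢ − βxᵢ)²/(2·4) − β²/(2·1) + const.
Setting the derivative to zero: Σxᵢ(yᵢ − βxᵢ)/4 − β/1 = 0, so β = Σxᵢyᵢ / (Σxᵢ² + σ²/τ²).
Σxᵢyᵢ = 1·1 + 5·23 + 6·27 = 278; Σxᵢ² = 62; σ²/τ² = 4.
β̂_MAP = 278 / (62 + 4) = 278/66 ≈ 4.212.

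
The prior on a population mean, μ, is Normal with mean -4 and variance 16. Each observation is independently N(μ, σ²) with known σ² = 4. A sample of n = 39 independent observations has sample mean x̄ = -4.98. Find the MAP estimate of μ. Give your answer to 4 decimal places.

μ̂_MAP = -4.9738

n = 39, x̄ = -4.98.
For a Normal prior and Normal likelihood with known variance, the posterior is Normal; its mode equals its mean, the precision-weighted average.
Prior precision 1/σ₀² = 1/16 = 0.0625; data precision n/σ² = 39/4 = 9.75.
μ̂ = (0.0625·(-4) + 9.75·(-4.98)) / (0.0625 + 9.75) = (-48.805)/9.8125 = -19522/3925 ≈ -4.9738.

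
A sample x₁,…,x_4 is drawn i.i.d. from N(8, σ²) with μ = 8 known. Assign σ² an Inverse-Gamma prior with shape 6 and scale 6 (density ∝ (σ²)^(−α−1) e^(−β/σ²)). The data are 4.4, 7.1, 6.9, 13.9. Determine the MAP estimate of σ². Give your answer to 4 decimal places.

Sum of squared deviations about the known mean: SS = (4.4−8)² + (7.1−8)² + (6.9−8)² + (13.9−8)² = 49.79.
The Normal likelihood contributes (σ²)^(−n/2) exp(−SS/(2σ²)), so the posterior is Inverse-Gamma(α + n/2, β + SS/2) = Inverse-Gamma(8, 30.895).
The mode of Inverse-Gamma(a, b) is b/(a+1) = 30.895/9 ≈ 3.4328.

σ̂²_MAP = 3.4328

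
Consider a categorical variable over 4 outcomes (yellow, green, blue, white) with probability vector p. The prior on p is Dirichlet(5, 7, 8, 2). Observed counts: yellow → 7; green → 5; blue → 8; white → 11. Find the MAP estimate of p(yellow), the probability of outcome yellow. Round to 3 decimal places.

The posterior is Dirichlet(αᵢ + nᵢ) = Dirichlet(12, 12, 16, 13).
For a Dirichlet(a₁,…,a_K) with all aᵢ > 1, the mode has j-th component (aⱼ − 1)/(Σaᵢ − K).
Here Σaᵢ = 53 and K = 4, so p(yellow) = (12 − 1)/(53 − 4) = 11/49 ≈ 0.224.

MAP estimate of p(yellow) = 0.224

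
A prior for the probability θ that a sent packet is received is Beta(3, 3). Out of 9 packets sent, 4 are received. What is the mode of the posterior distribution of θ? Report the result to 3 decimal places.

θ̂_MAP = 0.462

Prior: Beta(3, 3).
Data: 4 successes in 9 trials. The binomial likelihood contributes θ^4(1−θ)^5, so the posterior is Beta(3+4, 3+5) = Beta(7, 8).
For Beta(a, b) with a, b > 1 the mode is (a−1)/(a+b−2) = 6/13 ≈ 0.462.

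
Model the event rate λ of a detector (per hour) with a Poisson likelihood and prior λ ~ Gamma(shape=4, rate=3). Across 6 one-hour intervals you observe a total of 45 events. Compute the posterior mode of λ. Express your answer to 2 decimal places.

Σxᵢ = 45, n = 6.
Posterior ∝ λ^3e^(−3λ) · λ^45e^(−6λ) = λ^48e^(−9λ), i.e. Gamma(shape=49, rate=9).
The mode of a Gamma(a, b) with a ≥ 1 (shape–rate) is (a−1)/b = 48/9 ≈ 5.33.

λ̂_MAP = 5.33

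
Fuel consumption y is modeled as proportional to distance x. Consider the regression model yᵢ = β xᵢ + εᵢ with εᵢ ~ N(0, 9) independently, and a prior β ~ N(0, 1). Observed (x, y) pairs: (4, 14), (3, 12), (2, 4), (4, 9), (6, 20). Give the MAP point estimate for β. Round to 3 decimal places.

log p(β | y) = −Σ(yᵢ − βxᵢ)²/(2·9) − β²/(2·1) + const.
Setting the derivative to zero: Σxᵢ(yᵢ − βxᵢ)/9 − β/1 = 0, so β = Σxᵢyᵢ / (Σxᵢ² + σ²/τ²).
Σxᵢyᵢ = 4·14 + 3·12 + 2·4 + 4·9 + 6·20 = 256; Σxᵢ² = 81; σ²/τ² = 9.
β̂_MAP = 256 / (81 + 9) = 256/90 ≈ 2.844.

β̂_MAP = 2.844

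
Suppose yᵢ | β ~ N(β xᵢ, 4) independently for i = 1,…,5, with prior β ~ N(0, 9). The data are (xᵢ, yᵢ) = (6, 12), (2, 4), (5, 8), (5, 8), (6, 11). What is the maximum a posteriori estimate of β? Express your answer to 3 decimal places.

β̂_MAP = 1.787

log p(β | y) = −Σ(yᵢ − βxᵢ)²/(2·4) − β²/(2·9) + const.
Setting the derivative to zero: Σxᵢ(yᵢ − βxᵢ)/4 − β/9 = 0, so β = Σxᵢyᵢ / (Σxᵢ² + σ²/τ²).
Σxᵢyᵢ = 6·12 + 2·4 + 5·8 + 5·8 + 6·11 = 226; Σxᵢ² = 126; σ²/τ² = 4/9.
β̂_MAP = 226 / (126 + 4/9) = 226/(1138/9) = 1017/569 ≈ 1.787.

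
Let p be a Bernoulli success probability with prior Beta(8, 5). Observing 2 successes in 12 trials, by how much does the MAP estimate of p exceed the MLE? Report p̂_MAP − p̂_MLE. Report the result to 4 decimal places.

MAP − MLE = 0.2246

Posterior is Beta(10, 15); MAP = (10−1)/(25−2) = 9/23 ≈ 0.39130.
MLE ignores the prior: p̂_MLE = k/n = 2/12 ≈ 0.16667.
Difference = 9/23 − 2/12 = 31/138 ≈ 0.2246.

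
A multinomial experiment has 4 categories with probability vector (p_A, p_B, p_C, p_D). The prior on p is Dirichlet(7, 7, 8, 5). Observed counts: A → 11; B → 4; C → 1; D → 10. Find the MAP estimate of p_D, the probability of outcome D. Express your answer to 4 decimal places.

The posterior is Dirichlet(αᵢ + nᵢ) = Dirichlet(18, 11, 9, 15).
For a Dirichlet(a₁,…,a_K) with all aᵢ > 1, the mode has j-th component (aⱼ − 1)/(Σaᵢ − K).
Here Σaᵢ = 53 and K = 4, so p_D = (15 − 1)/(53 − 4) = 14/49 ≈ 0.2857.

MAP estimate of p_D = 0.2857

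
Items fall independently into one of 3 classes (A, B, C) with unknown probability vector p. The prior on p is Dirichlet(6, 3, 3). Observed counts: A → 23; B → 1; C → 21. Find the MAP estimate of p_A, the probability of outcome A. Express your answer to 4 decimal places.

MAP estimate of p_A = 0.5185

The posterior is Dirichlet(αᵢ + nᵢ) = Dirichlet(29, 4, 24).
For a Dirichlet(a₁,…,a_K) with all aᵢ > 1, the mode has j-th component (aⱼ − 1)/(Σaᵢ − K).
Here Σaᵢ = 57 and K = 3, so p_A = (29 − 1)/(57 − 3) = 28/54 ≈ 0.5185.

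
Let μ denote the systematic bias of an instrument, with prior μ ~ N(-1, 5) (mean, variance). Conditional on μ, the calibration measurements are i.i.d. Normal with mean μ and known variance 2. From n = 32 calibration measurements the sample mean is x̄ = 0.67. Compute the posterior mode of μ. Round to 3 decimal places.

n = 32, x̄ = 0.67.
For a Normal prior and Normal likelihood with known variance, the posterior is Normal; its mode equals its mean, the precision-weighted average.
Prior precision 1/σ₀² = 1/5 = 0.2; data precision n/σ² = 32/2 = 16.
μ̂ = (0.2·(-1) + 16·0.67) / (0.2 + 16) = 10.52/16.2 = 263/405 ≈ 0.649.

μ̂_MAP = 0.649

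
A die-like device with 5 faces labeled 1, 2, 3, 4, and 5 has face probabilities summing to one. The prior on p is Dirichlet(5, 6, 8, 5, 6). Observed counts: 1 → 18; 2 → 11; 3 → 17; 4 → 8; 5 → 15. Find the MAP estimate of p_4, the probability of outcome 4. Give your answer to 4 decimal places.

The posterior is Dirichlet(αᵢ + nᵢ) = Dirichlet(23, 17, 25, 13, 21).
For a Dirichlet(a₁,…,a_K) with all aᵢ > 1, the mode has j-th component (aⱼ − 1)/(Σaᵢ − K).
Here Σaᵢ = 99 and K = 5, so p_4 = (13 − 1)/(99 − 5) = 12/94 ≈ 0.1277.

MAP estimate: 0.1277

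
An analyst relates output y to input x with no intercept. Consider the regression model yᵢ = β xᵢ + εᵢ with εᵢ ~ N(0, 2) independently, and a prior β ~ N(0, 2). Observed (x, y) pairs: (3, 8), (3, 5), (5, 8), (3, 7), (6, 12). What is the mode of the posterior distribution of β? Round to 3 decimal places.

β̂_MAP = 1.933

log p(β | y) = −Σ(yᵢ − βxᵢ)²/(2·2) − β²/(2·2) + const.
Setting the derivative to zero: Σxᵢ(yᵢ − βxᵢ)/2 − β/2 = 0, so β = Σxᵢyᵢ / (Σxᵢ² + σ²/τ²).
Σxᵢyᵢ = 3·8 + 3·5 + 5·8 + 3·7 + 6·12 = 172; Σxᵢ² = 88; σ²/τ² = 1.
β̂_MAP = 172 / (88 + 1) = 172/89 ≈ 1.933.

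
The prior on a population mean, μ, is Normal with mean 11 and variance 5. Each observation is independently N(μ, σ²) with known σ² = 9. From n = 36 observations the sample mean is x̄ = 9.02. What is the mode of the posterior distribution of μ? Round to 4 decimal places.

n = 36, x̄ = 9.02.
For a Normal prior and Normal likelihood with known variance, the posterior is Normal; its mode equals its mean, the precision-weighted average.
Prior precision 1/σ₀² = 1/5 = 0.2; data precision n/σ² = 36/9 = 4.
μ̂ = (0.2·11 + 4·9.02) / (0.2 + 4) = 38.28/4.2 = 319/35 ≈ 9.1143.

μ̂_MAP = 9.1143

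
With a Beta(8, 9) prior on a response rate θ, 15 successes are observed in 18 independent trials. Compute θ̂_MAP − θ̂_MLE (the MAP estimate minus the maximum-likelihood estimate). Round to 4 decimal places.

Posterior is Beta(23, 12); MAP = (23−1)/(35−2) = 22/33 ≈ 0.66667.
MLE ignores the prior: θ̂_MLE = k/n = 15/18 ≈ 0.83333.
Difference = 22/33 − 15/18 = -1/6 ≈ -0.1667.

MAP − MLE = -0.1667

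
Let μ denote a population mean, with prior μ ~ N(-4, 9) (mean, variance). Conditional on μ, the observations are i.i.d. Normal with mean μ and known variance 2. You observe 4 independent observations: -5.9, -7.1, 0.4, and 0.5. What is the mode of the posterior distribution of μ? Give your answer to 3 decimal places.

n = 4; x̄ = ((-5.9) + (-7.1) + 0.4 + 0.5)/4 = -12.1/4 = -3.025.
For a Normal prior and Normal likelihood with known variance, the posterior is Normal; its mode equals its mean, the precision-weighted average.
Prior precision 1/σ₀² = 1/9; data precision n/σ² = 4/2 = 2.
μ̂ = ((1/9)·(-4) + 2·(-3.025)) / (1/9 + 2) = (-1169/180)/(19/9) = -1169/380 ≈ -3.076.

μ̂_MAP = -3.076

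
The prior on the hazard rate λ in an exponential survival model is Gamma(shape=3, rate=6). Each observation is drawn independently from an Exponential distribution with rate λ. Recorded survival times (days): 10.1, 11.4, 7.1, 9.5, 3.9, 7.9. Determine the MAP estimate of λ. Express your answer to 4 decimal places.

λ̂_MAP = 0.1431

The Exponential(rate=λ) likelihood is ∝ λ^n e^(−λΣtᵢ). Here n = 6 and Σtᵢ = 10.1 + 11.4 + 7.1 + 9.5 + 3.9 + 7.9 = 49.9.
Posterior ∝ λ^2e^(−6λ) · λ^6e^(−49.9λ) = λ^8e^(−55.9λ), i.e. Gamma(9, 55.9).
Mode = (a−1)/b = 8/55.9 ≈ 0.1431.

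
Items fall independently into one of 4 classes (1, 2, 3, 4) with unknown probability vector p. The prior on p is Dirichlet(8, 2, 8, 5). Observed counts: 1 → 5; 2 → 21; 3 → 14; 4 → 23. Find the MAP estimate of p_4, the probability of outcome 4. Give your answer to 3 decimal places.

The posterior is Dirichlet(αᵢ + nᵢ) = Dirichlet(13, 23, 22, 28).
For a Dirichlet(a₁,…,a_K) with all aᵢ > 1, the mode has j-th component (aⱼ − 1)/(Σaᵢ − K).
Here Σaᵢ = 86 and K = 4, so p_4 = (28 − 1)/(86 − 4) = 27/82 ≈ 0.329.

MAP estimate: 0.329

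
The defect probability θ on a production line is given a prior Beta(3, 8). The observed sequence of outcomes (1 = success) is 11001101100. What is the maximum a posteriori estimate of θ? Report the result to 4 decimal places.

Prior: Beta(3, 8).
Data: 6 successes in 11 trials (from the sequence). The binomial likelihood contributes θ^6(1−θ)^5, so the posterior is Beta(3+6, 8+5) = Beta(9, 13).
For Beta(a, b) with a, b > 1 the mode is (a−1)/(a+b−2) = 8/20 ≈ 0.4000.

θ̂_MAP = 0.4000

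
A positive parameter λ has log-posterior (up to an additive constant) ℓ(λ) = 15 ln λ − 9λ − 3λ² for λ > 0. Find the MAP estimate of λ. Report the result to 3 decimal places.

λ̂_MAP = 1.000

ℓ'(λ) = 15/λ − 9 − 6λ. Setting this to zero and multiplying by λ: 6λ² + 9λ − 15 = 0.
λ = (−9 + √(9² + 4·6·15)) / (2·6) = (−9 + √441) / 12 = (−9 + 21)/12 = 1.
ℓ''(λ) = −15/λ² − 6 < 0, confirming a maximum.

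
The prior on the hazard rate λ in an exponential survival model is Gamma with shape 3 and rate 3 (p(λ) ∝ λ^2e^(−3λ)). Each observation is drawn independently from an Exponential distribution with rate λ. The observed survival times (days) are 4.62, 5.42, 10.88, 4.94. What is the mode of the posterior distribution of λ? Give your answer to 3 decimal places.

The Exponential(rate=λ) likelihood is ∝ λ^n e^(−λΣtᵢ). Here n = 4 and Σtᵢ = 4.62 + 5.42 + 10.88 + 4.94 = 25.86.
Posterior ∝ λ^2e^(−3λ) · λ^4e^(−25.86λ) = λ^6e^(−28.86λ), i.e. Gamma(7, 28.86).
Mode = (a−1)/b = 6/28.86 ≈ 0.208.

λ̂_MAP = 0.208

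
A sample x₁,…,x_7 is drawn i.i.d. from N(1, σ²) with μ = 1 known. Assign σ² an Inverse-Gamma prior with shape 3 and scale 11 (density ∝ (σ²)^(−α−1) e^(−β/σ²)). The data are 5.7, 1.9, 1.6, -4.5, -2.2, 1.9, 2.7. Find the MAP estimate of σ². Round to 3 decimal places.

σ̂²_MAP = 5.963

Sum of squared deviations about the known mean: SS = (5.7−1)² + (1.9−1)² + (1.6−1)² + (-4.5−1)² + (-2.2−1)² + (1.9−1)² + (2.7−1)² = 67.45.
The Normal likelihood contributes (σ²)^(−n/2) exp(−SS/(2σ²)), so the posterior is Inverse-Gamma(α + n/2, β + SS/2) = Inverse-Gamma(6.5, 44.725).
The mode of Inverse-Gamma(a, b) is b/(a+1) = 44.725/7.5 ≈ 5.963.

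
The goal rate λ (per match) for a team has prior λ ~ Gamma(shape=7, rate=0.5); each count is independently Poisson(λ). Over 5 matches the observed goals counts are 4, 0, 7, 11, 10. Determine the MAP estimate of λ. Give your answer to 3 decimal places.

λ̂_MAP = 6.909

Σxᵢ = 4+0+7+11+10 = 32, with n = 5.
Posterior ∝ λ^6e^(−0.5λ) · λ^32e^(−5λ) = λ^38e^(−5.5λ), i.e. Gamma(shape=39, rate=5.5).
The mode of a Gamma(a, b) with a ≥ 1 (shape–rate) is (a−1)/b = 38/5.5 ≈ 6.909.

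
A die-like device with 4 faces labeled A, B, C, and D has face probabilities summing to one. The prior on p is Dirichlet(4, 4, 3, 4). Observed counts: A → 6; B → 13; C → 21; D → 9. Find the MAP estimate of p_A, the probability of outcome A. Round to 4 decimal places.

MAP estimate of p_A = 0.1500

The posterior is Dirichlet(αᵢ + nᵢ) = Dirichlet(10, 17, 24, 13).
For a Dirichlet(a₁,…,a_K) with all aᵢ > 1, the mode has j-th component (aⱼ − 1)/(Σaᵢ − K).
Here Σaᵢ = 64 and K = 4, so p_A = (10 − 1)/(64 − 4) = 9/60 ≈ 0.1500.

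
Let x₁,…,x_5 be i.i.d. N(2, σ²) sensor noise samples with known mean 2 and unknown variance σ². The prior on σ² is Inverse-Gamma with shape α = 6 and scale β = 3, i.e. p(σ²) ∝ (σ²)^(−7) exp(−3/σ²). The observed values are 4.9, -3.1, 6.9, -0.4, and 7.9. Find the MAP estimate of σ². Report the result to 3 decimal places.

σ̂²_MAP = 5.526

Sum of squared deviations about the known mean: SS = (4.9−2)² + (-3.1−2)² + (6.9−2)² + (-0.4−2)² + (7.9−2)² = 99.
The Normal likelihood contributes (σ²)^(−n/2) exp(−SS/(2σ²)), so the posterior is Inverse-Gamma(α + n/2, β + SS/2) = Inverse-Gamma(8.5, 52.5).
The mode of Inverse-Gamma(a, b) is b/(a+1) = 52.5/9.5 ≈ 5.526.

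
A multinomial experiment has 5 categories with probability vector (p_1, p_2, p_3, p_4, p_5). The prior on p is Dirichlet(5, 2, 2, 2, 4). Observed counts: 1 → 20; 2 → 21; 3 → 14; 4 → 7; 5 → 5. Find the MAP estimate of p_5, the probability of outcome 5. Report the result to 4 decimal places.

The posterior is Dirichlet(αᵢ + nᵢ) = Dirichlet(25, 23, 16, 9, 9).
For a Dirichlet(a₁,…,a_K) with all aᵢ > 1, the mode has j-th component (aⱼ − 1)/(Σaᵢ − K).
Here Σaᵢ = 82 and K = 5, so p_5 = (9 − 1)/(82 − 5) = 8/77 ≈ 0.1039.

MAP estimate: 0.1039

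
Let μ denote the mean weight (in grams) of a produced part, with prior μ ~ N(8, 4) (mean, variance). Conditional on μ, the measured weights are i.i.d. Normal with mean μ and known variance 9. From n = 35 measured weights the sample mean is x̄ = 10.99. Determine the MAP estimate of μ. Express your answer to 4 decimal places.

μ̂_MAP = 10.8094

n = 35, x̄ = 10.99.
For a Normal prior and Normal likelihood with known variance, the posterior is Normal; its mode equals its mean, the precision-weighted average.
Prior precision 1/σ₀² = 1/4 = 0.25; data precision n/σ² = 35/9.
μ̂ = (0.25·8 + (35/9)·10.99) / (0.25 + 35/9) = (8053/180)/(149/36) = 8053/745 ≈ 10.8094.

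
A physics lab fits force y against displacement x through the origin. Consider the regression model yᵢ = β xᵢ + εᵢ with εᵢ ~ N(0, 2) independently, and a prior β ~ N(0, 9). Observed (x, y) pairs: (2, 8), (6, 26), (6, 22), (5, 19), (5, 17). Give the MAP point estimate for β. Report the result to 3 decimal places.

log p(β | y) = −Σ(yᵢ − βxᵢ)²/(2·2) − β²/(2·9) + const.
Setting the derivative to zero: Σxᵢ(yᵢ − βxᵢ)/2 − β/9 = 0, so β = Σxᵢyᵢ / (Σxᵢ² + σ²/τ²).
Σxᵢyᵢ = 2·8 + 6·26 + 6·22 + 5·19 + 5·17 = 484; Σxᵢ² = 126; σ²/τ² = 2/9.
β̂_MAP = 484 / (126 + 2/9) = 484/(1136/9) = 1089/284 ≈ 3.835.

β̂_MAP = 3.835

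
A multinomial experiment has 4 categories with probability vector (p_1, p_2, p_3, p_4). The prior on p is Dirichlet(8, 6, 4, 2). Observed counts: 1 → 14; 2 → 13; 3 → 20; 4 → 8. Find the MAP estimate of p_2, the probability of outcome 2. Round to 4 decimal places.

MAP estimate: 0.2535

The posterior is Dirichlet(αᵢ + nᵢ) = Dirichlet(22, 19, 24, 10).
For a Dirichlet(a₁,…,a_K) with all aᵢ > 1, the mode has j-th component (aⱼ − 1)/(Σaᵢ − K).
Here Σaᵢ = 75 and K = 4, so p_2 = (19 − 1)/(75 − 4) = 18/71 ≈ 0.2535.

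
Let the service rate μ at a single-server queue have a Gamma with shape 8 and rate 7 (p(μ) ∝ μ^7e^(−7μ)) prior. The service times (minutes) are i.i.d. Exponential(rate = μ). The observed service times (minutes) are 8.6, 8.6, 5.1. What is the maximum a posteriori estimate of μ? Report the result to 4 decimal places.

The Exponential(rate=μ) likelihood is ∝ μ^n e^(−μΣtᵢ). Here n = 3 and Σtᵢ = 8.6 + 8.6 + 5.1 = 22.3.
Posterior ∝ μ^7e^(−7μ) · μ^3e^(−22.3μ) = μ^10e^(−29.3μ), i.e. Gamma(11, 29.3).
Mode = (a−1)/b = 10/29.3 ≈ 0.3413.

μ̂_MAP = 0.3413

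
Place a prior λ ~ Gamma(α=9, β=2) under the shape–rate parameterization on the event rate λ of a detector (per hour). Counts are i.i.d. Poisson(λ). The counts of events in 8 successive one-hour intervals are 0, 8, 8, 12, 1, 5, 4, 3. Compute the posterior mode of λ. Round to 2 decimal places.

Σxᵢ = 0+8+8+12+1+5+4+3 = 41, with n = 8.
Posterior ∝ λ^8e^(−2λ) · λ^41e^(−8λ) = λ^49e^(−10λ), i.e. Gamma(shape=50, rate=10).
The mode of a Gamma(a, b) with a ≥ 1 (shape–rate) is (a−1)/b = 49/10 ≈ 4.90.

λ̂_MAP = 4.90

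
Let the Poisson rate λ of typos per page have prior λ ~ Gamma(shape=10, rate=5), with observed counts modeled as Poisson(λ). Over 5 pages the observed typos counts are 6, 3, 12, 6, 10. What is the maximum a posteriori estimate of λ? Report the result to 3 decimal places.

Σxᵢ = 6+3+12+6+10 = 37, with n = 5.
Posterior ∝ λ^9e^(−5λ) · λ^37e^(−5λ) = λ^46e^(−10λ), i.e. Gamma(shape=47, rate=10).
The mode of a Gamma(a, b) with a ≥ 1 (shape–rate) is (a−1)/b = 46/10 ≈ 4.600.

λ̂_MAP = 4.600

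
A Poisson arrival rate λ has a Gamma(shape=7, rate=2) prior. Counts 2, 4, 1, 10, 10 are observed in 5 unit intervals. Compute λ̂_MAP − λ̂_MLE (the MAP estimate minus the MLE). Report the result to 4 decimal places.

MAP − MLE = -0.6857

Σxᵢ = 27. Posterior is Gamma(34, 7); MAP = (34−1)/7 = 33/7 ≈ 4.71429.
MLE = x̄ = 27/5 ≈ 5.40000.
Difference = 33/7 − 27/5 = -24/35 ≈ -0.6857.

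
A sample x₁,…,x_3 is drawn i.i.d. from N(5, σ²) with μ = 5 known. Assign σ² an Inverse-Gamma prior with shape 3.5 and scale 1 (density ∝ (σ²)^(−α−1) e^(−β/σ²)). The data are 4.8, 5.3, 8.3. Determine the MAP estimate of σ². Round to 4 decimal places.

Sum of squared deviations about the known mean: SS = (4.8−5)² + (5.3−5)² + (8.3−5)² = 11.02.
The Normal likelihood contributes (σ²)^(−n/2) exp(−SS/(2σ²)), so the posterior is Inverse-Gamma(α + n/2, β + SS/2) = Inverse-Gamma(5, 6.51).
The mode of Inverse-Gamma(a, b) is b/(a+1) = 6.51/6 ≈ 1.0850.

σ̂²_MAP = 1.0850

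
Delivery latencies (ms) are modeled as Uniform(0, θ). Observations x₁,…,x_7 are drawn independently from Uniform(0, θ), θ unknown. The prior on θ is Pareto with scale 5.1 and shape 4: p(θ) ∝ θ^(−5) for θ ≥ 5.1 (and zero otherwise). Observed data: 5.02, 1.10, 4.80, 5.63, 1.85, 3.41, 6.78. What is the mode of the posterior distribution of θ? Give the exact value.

θ̂_MAP = 6.78

The Uniform(0, θ) likelihood is θ^(−n) for θ ≥ max(xᵢ), zero otherwise. Here max(xᵢ) = 6.78.
Posterior ∝ θ^(−5) · θ^(−7) = θ^(−12) on θ ≥ max(5.1, 6.78) = 6.78.
This density is strictly decreasing in θ, so the posterior mode lies at the lower boundary of the support.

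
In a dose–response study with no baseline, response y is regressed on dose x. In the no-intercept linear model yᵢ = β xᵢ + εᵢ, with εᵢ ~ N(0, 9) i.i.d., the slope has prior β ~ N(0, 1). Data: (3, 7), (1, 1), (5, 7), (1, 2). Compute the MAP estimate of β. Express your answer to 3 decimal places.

log p(β | y) = −Σ(yᵢ − βxᵢ)²/(2·9) − β²/(2·1) + const.
Setting the derivative to zero: Σxᵢ(yᵢ − βxᵢ)/9 − β/1 = 0, so β = Σxᵢyᵢ / (Σxᵢ² + σ²/τ²).
Σxᵢyᵢ = 3·7 + 1·1 + 5·7 + 1·2 = 59; Σxᵢ² = 36; σ²/τ² = 9.
β̂_MAP = 59 / (36 + 9) = 59/45 ≈ 1.311.

β̂_MAP = 1.311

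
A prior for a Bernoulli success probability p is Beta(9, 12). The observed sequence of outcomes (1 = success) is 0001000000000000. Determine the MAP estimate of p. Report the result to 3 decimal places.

Prior: Beta(9, 12).
Data: 1 success in 16 trials (from the sequence). The binomial likelihood contributes p(1−p)^15, so the posterior is Beta(9+1, 12+15) = Beta(10, 27).
For Beta(a, b) with a, b > 1 the mode is (a−1)/(a+b−2) = 9/35 ≈ 0.257.

p̂_MAP = 0.257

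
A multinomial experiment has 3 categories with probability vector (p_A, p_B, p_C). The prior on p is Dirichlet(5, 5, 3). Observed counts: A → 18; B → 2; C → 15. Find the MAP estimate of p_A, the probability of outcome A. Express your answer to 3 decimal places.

MAP estimate of p_A = 0.489

The posterior is Dirichlet(αᵢ + nᵢ) = Dirichlet(23, 7, 18).
For a Dirichlet(a₁,…,a_K) with all aᵢ > 1, the mode has j-th component (aⱼ − 1)/(Σaᵢ − K).
Here Σaᵢ = 48 and K = 3, so p_A = (23 − 1)/(48 − 3) = 22/45 ≈ 0.489.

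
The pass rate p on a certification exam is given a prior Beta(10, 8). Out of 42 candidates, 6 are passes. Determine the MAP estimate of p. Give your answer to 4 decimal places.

Prior: Beta(10, 8).
Data: 6 successes in 42 trials. The binomial likelihood contributes p^6(1−p)^36, so the posterior is Beta(10+6, 8+36) = Beta(16, 44).
For Beta(a, b) with a, b > 1 the mode is (a−1)/(a+b−2) = 15/58 ≈ 0.2586.

p̂_MAP = 0.2586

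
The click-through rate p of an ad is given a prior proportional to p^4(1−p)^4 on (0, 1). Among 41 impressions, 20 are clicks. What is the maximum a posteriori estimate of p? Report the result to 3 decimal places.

p̂_MAP = 0.490

The prior density ∝ p^4(1−p)^4 is the kernel of Beta(5, 5).
Data: 20 successes in 41 trials. The binomial likelihood contributes p^20(1−p)^21, so the posterior is Beta(5+20, 5+21) = Beta(25, 26).
For Beta(a, b) with a, b > 1 the mode is (a−1)/(a+b−2) = 24/49 ≈ 0.490.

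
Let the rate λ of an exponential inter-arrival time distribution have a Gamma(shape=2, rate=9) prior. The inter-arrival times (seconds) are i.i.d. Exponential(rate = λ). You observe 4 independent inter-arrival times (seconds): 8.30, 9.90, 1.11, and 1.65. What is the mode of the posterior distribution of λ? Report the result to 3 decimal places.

The Exponential(rate=λ) likelihood is ∝ λ^n e^(−λΣtᵢ). Here n = 4 and Σtᵢ = 8.30 + 9.90 + 1.11 + 1.65 = 20.96.
Posterior ∝ λe^(−9λ) · λ^4e^(−20.96λ) = λ^5e^(−29.96λ), i.e. Gamma(6, 29.96).
Mode = (a−1)/b = 5/29.96 ≈ 0.167.

λ̂_MAP = 0.167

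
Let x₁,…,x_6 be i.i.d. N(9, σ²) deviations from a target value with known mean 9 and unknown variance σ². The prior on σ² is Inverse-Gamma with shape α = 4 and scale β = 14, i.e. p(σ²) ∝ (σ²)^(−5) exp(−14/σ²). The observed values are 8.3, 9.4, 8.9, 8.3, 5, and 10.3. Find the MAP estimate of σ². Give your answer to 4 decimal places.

σ̂²_MAP = 2.9275

Sum of squared deviations about the known mean: SS = (8.3−9)² + (9.4−9)² + (8.9−9)² + (8.3−9)² + (5−9)² + (10.3−9)² = 18.84.
The Normal likelihood contributes (σ²)^(−n/2) exp(−SS/(2σ²)), so the posterior is Inverse-Gamma(α + n/2, β + SS/2) = Inverse-Gamma(7, 23.42).
The mode of Inverse-Gamma(a, b) is b/(a+1) = 23.42/8 ≈ 2.9275.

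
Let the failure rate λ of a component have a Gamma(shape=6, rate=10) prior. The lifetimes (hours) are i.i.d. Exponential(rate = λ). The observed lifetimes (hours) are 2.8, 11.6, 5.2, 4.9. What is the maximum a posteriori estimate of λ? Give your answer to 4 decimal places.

λ̂_MAP = 0.2609

The Exponential(rate=λ) likelihood is ∝ λ^n e^(−λΣtᵢ). Here n = 4 and Σtᵢ = 2.8 + 11.6 + 5.2 + 4.9 = 24.5.
Posterior ∝ λ^5e^(−10λ) · λ^4e^(−24.5λ) = λ^9e^(−34.5λ), i.e. Gamma(10, 34.5).
Mode = (a−1)/b = 9/34.5 ≈ 0.2609.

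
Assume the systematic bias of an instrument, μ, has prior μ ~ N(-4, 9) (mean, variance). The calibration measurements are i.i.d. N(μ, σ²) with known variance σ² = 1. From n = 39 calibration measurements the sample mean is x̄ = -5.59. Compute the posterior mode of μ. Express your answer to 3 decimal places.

μ̂_MAP = -5.585

n = 39, x̄ = -5.59.
For a Normal prior and Normal likelihood with known variance, the posterior is Normal; its mode equals its mean, the precision-weighted average.
Prior precision 1/σ₀² = 1/9; data precision n/σ² = 39/1 = 39.
μ̂ = ((1/9)·(-4) + 39·(-5.59)) / (1/9 + 39) = (-196609/900)/(352/9) = -196609/35200 ≈ -5.585.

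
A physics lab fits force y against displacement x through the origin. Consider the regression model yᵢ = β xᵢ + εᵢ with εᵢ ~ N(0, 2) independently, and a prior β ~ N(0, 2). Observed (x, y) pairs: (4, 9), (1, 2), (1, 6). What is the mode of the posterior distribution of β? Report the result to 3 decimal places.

log p(β | y) = −Σ(yᵢ − βxᵢ)²/(2·2) − β²/(2·2) + const.
Setting the derivative to zero: Σxᵢ(yᵢ − βxᵢ)/2 − β/2 = 0, so β = Σxᵢyᵢ / (Σxᵢ² + σ²/τ²).
Σxᵢyᵢ = 4·9 + 1·2 + 1·6 = 44; Σxᵢ² = 18; σ²/τ² = 1.
β̂_MAP = 44 / (18 + 1) = 44/19 ≈ 2.316.

β̂_MAP = 2.316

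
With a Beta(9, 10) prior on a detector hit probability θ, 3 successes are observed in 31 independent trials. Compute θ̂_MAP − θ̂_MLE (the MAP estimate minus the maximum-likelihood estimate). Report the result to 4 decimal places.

Posterior is Beta(12, 38); MAP = (12−1)/(50−2) = 11/48 ≈ 0.22917.
MLE ignores the prior: θ̂_MLE = k/n = 3/31 ≈ 0.09677.
Difference = 11/48 − 3/31 = 197/1488 ≈ 0.1324.

MAP − MLE = 0.1324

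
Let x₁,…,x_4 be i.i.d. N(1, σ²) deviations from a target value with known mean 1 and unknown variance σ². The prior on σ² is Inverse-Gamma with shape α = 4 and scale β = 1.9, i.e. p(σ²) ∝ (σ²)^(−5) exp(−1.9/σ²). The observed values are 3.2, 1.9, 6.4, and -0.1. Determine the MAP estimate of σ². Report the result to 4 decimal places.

Sum of squared deviations about the known mean: SS = (3.2−1)² + (1.9−1)² + (6.4−1)² + (-0.1−1)² = 36.02.
The Normal likelihood contributes (σ²)^(−n/2) exp(−SS/(2σ²)), so the posterior is Inverse-Gamma(α + n/2, β + SS/2) = Inverse-Gamma(6, 19.91).
The mode of Inverse-Gamma(a, b) is b/(a+1) = 19.91/7 ≈ 2.8443.

σ̂²_MAP = 2.8443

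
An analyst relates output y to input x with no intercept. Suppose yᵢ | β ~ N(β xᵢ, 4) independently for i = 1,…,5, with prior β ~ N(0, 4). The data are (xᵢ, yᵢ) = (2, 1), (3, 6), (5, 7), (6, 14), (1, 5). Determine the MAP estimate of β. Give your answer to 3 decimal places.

β̂_MAP = 1.895

log p(β | y) = −Σ(yᵢ − βxᵢ)²/(2·4) − β²/(2·4) + const.
Setting the derivative to zero: Σxᵢ(yᵢ − βxᵢ)/4 − β/4 = 0, so β = Σxᵢyᵢ / (Σxᵢ² + σ²/τ²).
Σxᵢyᵢ = 2·1 + 3·6 + 5·7 + 6·14 + 1·5 = 144; Σxᵢ² = 75; σ²/τ² = 1.
β̂_MAP = 144 / (75 + 1) = 144/76 ≈ 1.895.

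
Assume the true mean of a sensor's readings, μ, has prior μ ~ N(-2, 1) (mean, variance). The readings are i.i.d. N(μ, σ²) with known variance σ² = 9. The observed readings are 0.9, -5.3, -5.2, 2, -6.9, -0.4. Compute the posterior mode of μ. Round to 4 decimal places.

n = 6; x̄ = (0.9 + (-5.3) + (-5.2) + 2 + (-6.9) + (-0.4))/6 = -14.9/6 = -149/60 ≈ -2.4833.
For a Normal prior and Normal likelihood with known variance, the posterior is Normal; its mode equals its mean, the precision-weighted average.
Prior precision 1/σ₀² = 1/1 = 1; data precision n/σ² = 6/9 = 2/3.
μ̂ = (1·(-2) + (2/3)·(-149/60)) / (1 + 2/3) = (-329/90)/(5/3) = -329/150 ≈ -2.1933.

μ̂_MAP = -2.1933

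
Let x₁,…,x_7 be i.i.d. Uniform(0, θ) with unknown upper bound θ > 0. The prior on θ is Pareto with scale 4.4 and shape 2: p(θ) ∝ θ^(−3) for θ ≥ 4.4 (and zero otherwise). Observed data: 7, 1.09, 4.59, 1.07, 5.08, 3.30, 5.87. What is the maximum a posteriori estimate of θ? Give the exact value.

The Uniform(0, θ) likelihood is θ^(−n) for θ ≥ max(xᵢ), zero otherwise. Here max(xᵢ) = 7.
Posterior ∝ θ^(−3) · θ^(−7) = θ^(−10) on θ ≥ max(4.4, 7) = 7.
This density is strictly decreasing in θ, so the posterior mode lies at the lower boundary of the support.

θ̂_MAP = 7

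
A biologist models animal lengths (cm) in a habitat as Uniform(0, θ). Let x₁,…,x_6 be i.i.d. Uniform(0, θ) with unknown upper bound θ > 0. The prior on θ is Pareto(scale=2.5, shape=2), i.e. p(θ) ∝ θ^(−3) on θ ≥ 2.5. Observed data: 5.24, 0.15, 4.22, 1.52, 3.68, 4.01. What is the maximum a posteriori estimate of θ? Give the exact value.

θ̂_MAP = 5.24

The Uniform(0, θ) likelihood is θ^(−n) for θ ≥ max(xᵢ), zero otherwise. Here max(xᵢ) = 5.24.
Posterior ∝ θ^(−3) · θ^(−6) = θ^(−9) on θ ≥ max(2.5, 5.24) = 5.24.
This density is strictly decreasing in θ, so the posterior mode lies at the lower boundary of the support.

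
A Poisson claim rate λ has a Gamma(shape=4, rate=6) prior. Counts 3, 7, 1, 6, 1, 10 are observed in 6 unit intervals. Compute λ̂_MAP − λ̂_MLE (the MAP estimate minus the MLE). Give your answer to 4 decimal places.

Σxᵢ = 28. Posterior is Gamma(32, 12); MAP = (32−1)/12 = 31/12 ≈ 2.58333.
MLE = x̄ = 28/6 ≈ 4.66667.
Difference = 31/12 − 28/6 = -25/12 ≈ -2.0833.

MAP − MLE = -2.0833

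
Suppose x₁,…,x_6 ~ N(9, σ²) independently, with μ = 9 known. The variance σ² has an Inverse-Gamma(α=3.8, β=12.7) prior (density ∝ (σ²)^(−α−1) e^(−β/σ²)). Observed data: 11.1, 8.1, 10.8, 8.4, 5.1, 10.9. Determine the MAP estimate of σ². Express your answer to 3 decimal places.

Sum of squared deviations about the known mean: SS = (11.1−9)² + (8.1−9)² + (10.8−9)² + (8.4−9)² + (5.1−9)² + (10.9−9)² = 27.64.
The Normal likelihood contributes (σ²)^(−n/2) exp(−SS/(2σ²)), so the posterior is Inverse-Gamma(α + n/2, β + SS/2) = Inverse-Gamma(6.8, 26.52).
The mode of Inverse-Gamma(a, b) is b/(a+1) = 26.52/7.8 ≈ 3.400.

σ̂²_MAP = 3.400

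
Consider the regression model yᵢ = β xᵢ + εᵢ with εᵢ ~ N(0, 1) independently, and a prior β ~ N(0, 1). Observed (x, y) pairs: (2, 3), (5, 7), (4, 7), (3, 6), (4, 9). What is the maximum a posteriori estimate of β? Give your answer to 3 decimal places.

log p(β | y) = −Σ(yᵢ − βxᵢ)²/(2·1) − β²/(2·1) + const.
Setting the derivative to zero: Σxᵢ(yᵢ − βxᵢ)/1 − β/1 = 0, so β = Σxᵢyᵢ / (Σxᵢ² + σ²/τ²).
Σxᵢyᵢ = 2·3 + 5·7 + 4·7 + 3·6 + 4·9 = 123; Σxᵢ² = 70; σ²/τ² = 1.
β̂_MAP = 123 / (70 + 1) = 123/71 ≈ 1.732.

β̂_MAP = 1.732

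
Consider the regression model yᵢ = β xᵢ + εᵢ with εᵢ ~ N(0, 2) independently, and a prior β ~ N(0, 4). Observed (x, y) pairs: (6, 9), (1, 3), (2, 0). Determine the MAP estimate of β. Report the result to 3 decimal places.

β̂_MAP = 1.373

log p(β | y) = −Σ(yᵢ − βxᵢ)²/(2·2) − β²/(2·4) + const.
Setting the derivative to zero: Σxᵢ(yᵢ − βxᵢ)/2 − β/4 = 0, so β = Σxᵢyᵢ / (Σxᵢ² + σ²/τ²).
Σxᵢyᵢ = 6·9 + 1·3 + 2·0 = 57; Σxᵢ² = 41; σ²/τ² = 0.5.
β̂_MAP = 57 / (41 + 0.5) = 57/41.5 ≈ 1.373.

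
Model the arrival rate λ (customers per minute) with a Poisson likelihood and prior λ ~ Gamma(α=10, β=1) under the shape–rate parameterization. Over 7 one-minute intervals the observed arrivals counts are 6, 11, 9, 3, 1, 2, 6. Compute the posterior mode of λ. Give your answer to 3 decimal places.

λ̂_MAP = 5.875

Σxᵢ = 6+11+9+3+1+2+6 = 38, with n = 7.
Posterior ∝ λ^9e^(−1λ) · λ^38e^(−7λ) = λ^47e^(−8λ), i.e. Gamma(shape=48, rate=8).
The mode of a Gamma(a, b) with a ≥ 1 (shape–rate) is (a−1)/b = 47/8 ≈ 5.875.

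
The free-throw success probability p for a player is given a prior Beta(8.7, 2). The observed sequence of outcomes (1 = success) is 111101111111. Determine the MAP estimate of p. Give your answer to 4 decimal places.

Prior: Beta(8.7, 2).
Data: 11 successes in 12 trials (from the sequence). The binomial likelihood contributes p^11(1−p)^1, so the posterior is Beta(8.7+11, 2+1) = Beta(19.7, 3).
For Beta(a, b) with a, b > 1 the mode is (a−1)/(a+b−2) = 18.7/20.7 ≈ 0.9034.

p̂_MAP = 0.9034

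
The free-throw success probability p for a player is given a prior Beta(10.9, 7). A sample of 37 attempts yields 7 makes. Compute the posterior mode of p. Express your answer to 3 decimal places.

Prior: Beta(10.9, 7).
Data: 7 successes in 37 trials. The binomial likelihood contributes p^7(1−p)^30, so the posterior is Beta(10.9+7, 7+30) = Beta(17.9, 37).
For Beta(a, b) with a, b > 1 the mode is (a−1)/(a+b−2) = 16.9/52.9 ≈ 0.319.

p̂_MAP = 0.319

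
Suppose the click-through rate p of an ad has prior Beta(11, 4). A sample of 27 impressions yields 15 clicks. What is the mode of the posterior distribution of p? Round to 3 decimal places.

p̂_MAP = 0.625

Prior: Beta(11, 4).
Data: 15 successes in 27 trials. The binomial likelihood contributes p^15(1−p)^12, so the posterior is Beta(11+15, 4+12) = Beta(26, 16).
For Beta(a, b) with a, b > 1 the mode is (a−1)/(a+b−2) = 25/40 ≈ 0.625.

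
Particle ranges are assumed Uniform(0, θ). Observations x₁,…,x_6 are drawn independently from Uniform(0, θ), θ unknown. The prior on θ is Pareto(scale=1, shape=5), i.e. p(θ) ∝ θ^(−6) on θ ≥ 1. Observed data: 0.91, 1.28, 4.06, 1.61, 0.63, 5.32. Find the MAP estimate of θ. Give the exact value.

The Uniform(0, θ) likelihood is θ^(−n) for θ ≥ max(xᵢ), zero otherwise. Here max(xᵢ) = 5.32.
Posterior ∝ θ^(−6) · θ^(−6) = θ^(−12) on θ ≥ max(1, 5.32) = 5.32.
This density is strictly decreasing in θ, so the posterior mode lies at the lower boundary of the support.

θ̂_MAP = 5.32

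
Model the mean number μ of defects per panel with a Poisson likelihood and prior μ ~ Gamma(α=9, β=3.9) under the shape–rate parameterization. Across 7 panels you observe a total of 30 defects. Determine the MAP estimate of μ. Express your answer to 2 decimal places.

μ̂_MAP = 3.49

Σxᵢ = 30, n = 7.
Posterior ∝ μ^8e^(−3.9μ) · μ^30e^(−7μ) = μ^38e^(−10.9μ), i.e. Gamma(shape=39, rate=10.9).
The mode of a Gamma(a, b) with a ≥ 1 (shape–rate) is (a−1)/b = 38/10.9 ≈ 3.49.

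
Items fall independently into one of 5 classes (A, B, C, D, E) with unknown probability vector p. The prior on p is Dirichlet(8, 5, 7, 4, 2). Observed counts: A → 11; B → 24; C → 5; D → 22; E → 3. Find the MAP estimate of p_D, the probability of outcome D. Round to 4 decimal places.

The posterior is Dirichlet(αᵢ + nᵢ) = Dirichlet(19, 29, 12, 26, 5).
For a Dirichlet(a₁,…,a_K) with all aᵢ > 1, the mode has j-th component (aⱼ − 1)/(Σaᵢ − K).
Here Σaᵢ = 91 and K = 5, so p_D = (26 − 1)/(91 − 5) = 25/86 ≈ 0.2907.

MAP estimate of p_D = 0.2907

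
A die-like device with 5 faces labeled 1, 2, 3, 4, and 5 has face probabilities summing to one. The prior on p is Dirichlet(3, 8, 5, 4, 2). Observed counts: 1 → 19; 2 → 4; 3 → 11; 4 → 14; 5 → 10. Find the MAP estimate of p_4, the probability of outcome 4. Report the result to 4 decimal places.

MAP estimate: 0.2267

The posterior is Dirichlet(αᵢ + nᵢ) = Dirichlet(22, 12, 16, 18, 12).
For a Dirichlet(a₁,…,a_K) with all aᵢ > 1, the mode has j-th component (aⱼ − 1)/(Σaᵢ − K).
Here Σaᵢ = 80 and K = 5, so p_4 = (18 − 1)/(80 − 5) = 17/75 ≈ 0.2267.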